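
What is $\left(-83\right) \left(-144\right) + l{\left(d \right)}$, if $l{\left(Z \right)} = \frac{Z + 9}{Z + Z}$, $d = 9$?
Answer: $11953$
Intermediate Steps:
$l{\left(Z \right)} = \frac{9 + Z}{2 Z}$
$\left(-83\right) \left(-144\right) + l{\left(d \right)} = \left(-83\right) \left(-144\right) + \frac{9 + 9}{2 \cdot 9} = 11952 + \frac{1}{2} \cdot \frac{1}{9} \cdot 18 = 11952 + 1 = 11953$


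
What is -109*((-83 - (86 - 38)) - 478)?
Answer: 66381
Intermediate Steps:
-109*((-83 - (86 - 38)) - 478) = -109*((-83 - 1*48) - 478) = -109*((-83 - 48) - 478) = -109*(-131 - 478) = -109*(-609) = 66381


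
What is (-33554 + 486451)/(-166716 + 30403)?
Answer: -452897/136313 ≈ -3.3225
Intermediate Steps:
(-33554 + 486451)/(-166716 + 30403) = 452897/(-136313) = 452897*(-1/136313) = -452897/136313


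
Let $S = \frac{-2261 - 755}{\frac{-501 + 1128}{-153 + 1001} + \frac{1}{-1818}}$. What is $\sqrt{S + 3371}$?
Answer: $\frac{i \sqrt{230644239162997}}{569519} \approx 26.666 i$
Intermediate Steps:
$S = - \frac{2324829312}{569519}$ ($S = - \frac{3016}{\frac{627}{848} - \frac{1}{1818}} = - \frac{3016}{\frac{569519}{770832}} = \left(-3016\right) \frac{770832}{569519} = - \frac{2324829312}{569519} \approx -4082.1$)
$\sqrt{S + 3371} = \sqrt{- \frac{2324829312}{569519} + 3371} = \sqrt{- \frac{404980763}{569519}} = \frac{i \sqrt{230644239162997}}{569519}$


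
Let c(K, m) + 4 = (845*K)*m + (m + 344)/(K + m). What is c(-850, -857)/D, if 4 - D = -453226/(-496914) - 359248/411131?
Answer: 35776691984329275155715/230264940235069 ≈ 1.5537e+8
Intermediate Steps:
D = 404683550501/102148374867 (D = 4 - (-453226/(-496914) - 359248/411131) = 4 - (-453226*(-1/496914) - 359248*1/411131) = 4 - (226613/248457 - 359248/411131) = 4 - 1*3909948967/102148374867 = 4 - 3909948967/102148374867 = 404683550501/102148374867 ≈ 3.9617)
c(K, m) = -4 + (344 + m)/(K + m) + 845*K*m (c(K, m) = -4 + ((845*K)*m + (m + 344)/(K + m)) = -4 + (845*K*m + (344 + m)/(K + m)) = -4 + ((344 + m)/(K + m) + 845*K*m) = -4 + (344 + m)/(K + m) + 845*K*m)
c(-850, -857)/D = ((344 - 4*(-850) - 3*(-857) + 845*(-850)*(-857)**2 + 845*(-857)*(-850)**2)/(-850 - 857))/(404683550501/102148374867) = ((344 + 3400 + 2571 + 845*(-850)*734449 + 845*(-857)*722500)/(-1707))*(102148374867/404683550501) = -(344 + 3400 + 2571 - 527517994250 - 523209212500)/1707*(102148374867/404683550501) = -1/1707*(-1050727200435)*(102148374867/404683550501) = (350242400145/569)*(102148374867/404683550501) = 35776691984329275155715/230264940235069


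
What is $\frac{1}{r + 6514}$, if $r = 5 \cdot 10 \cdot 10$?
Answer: $\frac{1}{7014} \approx 0.00014257$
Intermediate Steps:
$r = 500$ ($r = 50 \cdot 10 = 500$)
$\frac{1}{r + 6514} = \frac{1}{500 + 6514} = \frac{1}{7014}$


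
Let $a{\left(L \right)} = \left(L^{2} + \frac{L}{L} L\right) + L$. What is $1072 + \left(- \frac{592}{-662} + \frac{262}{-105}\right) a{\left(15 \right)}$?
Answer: $\frac{1537910}{2317} \approx 663.75$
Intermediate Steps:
$a{\left(L \right)} = L^{2} + 2 L$ ($a{\left(L \right)} = \left(L^{2} + 1 L\right) + L = \left(L^{2} + L\right) + L = \left(L + L^{2}\right) + L = L^{2} + 2 L$)
$1072 + \left(- \frac{592}{-662} + \frac{262}{-105}\right) a{\left(15 \right)} = 1072 + \left(- \frac{592}{-662} + \frac{262}{-105}\right) 15 \left(2 + 15\right) = 1072 + \left(\left(-592\right) \left(- \frac{1}{662}\right) + 262 \left(- \frac{1}{105}\right)\right) 15 \cdot 17 = 1072 + \left(\frac{296}{331} - \frac{262}{105}\right) 255 = 1072 - \frac{945914}{2317} = \frac{1537910}{2317}$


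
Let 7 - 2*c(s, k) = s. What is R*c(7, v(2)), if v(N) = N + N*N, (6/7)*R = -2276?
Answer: 0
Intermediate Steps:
R = -7966/3 (R = (7/6)*(-2276) = -7966/3 ≈ -2655.3)
v(N) = N + N²
c(s, k) = 7/2 - s/2
R*c(7, v(2)) = -7966*(7/2 - ½*7)/3 = -7966*(7/2 - 7/2)/3 = -7966/3*0 = 0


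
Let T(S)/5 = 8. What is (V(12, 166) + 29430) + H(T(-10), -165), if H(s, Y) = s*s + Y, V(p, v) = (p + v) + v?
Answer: 31209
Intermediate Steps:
V(p, v) = p + 2*v
T(S) = 40 (T(S) = 5*8 = 40)
H(s, Y) = Y + s² (H(s, Y) = s² + Y = Y + s²)
(V(12, 166) + 29430) + H(T(-10), -165) = ((12 + 2*166) + 29430) + (-165 + 40²) = ((12 + 332) + 29430) + (-165 + 1600) = (344 + 29430) + 1435 = 29774 + 1435 = 31209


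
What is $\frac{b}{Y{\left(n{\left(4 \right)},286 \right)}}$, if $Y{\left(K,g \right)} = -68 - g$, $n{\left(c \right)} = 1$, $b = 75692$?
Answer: $- \frac{37846}{177} \approx -213.82$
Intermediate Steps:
$\frac{b}{Y{\left(n{\left(4 \right)},286 \right)}} = \frac{75692}{-68 - 286} = \frac{75692}{-354} = 75692 \left(- \frac{1}{354}\right) = - \frac{37846}{177}$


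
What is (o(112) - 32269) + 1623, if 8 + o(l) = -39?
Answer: -30693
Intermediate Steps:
o(l) = -47 (o(l) = -8 - 39 = -47)
(o(112) - 32269) + 1623 = (-47 - 32269) + 1623 = -32316 + 1623 = -30693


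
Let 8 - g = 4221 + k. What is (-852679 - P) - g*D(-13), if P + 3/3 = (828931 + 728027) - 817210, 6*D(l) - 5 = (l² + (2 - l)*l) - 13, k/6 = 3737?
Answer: -5230073/3 ≈ -1.7434e+6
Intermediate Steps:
k = 22422 (k = 6*3737 = 22422)
g = -26635 (g = 8 - (4221 + 22422) = 8 - 1*26643 = 8 - 26643 = -26635)
D(l) = -4/3 + l²/6 + l*(2 - l)/6 (D(l) = ⅚ + ((l² + (2 - l)*l) - 13)/6 = ⅚ + ((l² + l*(2 - l)) - 13)/6 = ⅚ + (-13 + l² + l*(2 - l))/6 = ⅚ + (-13/6 + l²/6 + l*(2 - l)/6) = -4/3 + l²/6 + l*(2 - l)/6)
P = 739747 (P = -1 + ((828931 + 728027) - 817210) = -1 + (1556958 - 817210) = -1 + 739748 = 739747)
(-852679 - P) - g*D(-13) = (-852679 - 1*739747) - (-26635)*(-4/3 + (⅓)*(-13)) = (-852679 - 739747) - (-26635)*(-4/3 - 13/3) = -1592426 - (-26635)*(-17)/3 = -1592426 - 1*452795/3 = -1592426 - 452795/3 = -5230073/3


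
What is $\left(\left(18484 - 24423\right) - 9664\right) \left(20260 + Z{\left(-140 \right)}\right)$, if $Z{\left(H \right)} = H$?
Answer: $-313932360$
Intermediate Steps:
$\left(\left(18484 - 24423\right) - 9664\right) \left(20260 + Z{\left(-140 \right)}\right) = \left(\left(18484 - 24423\right) - 9664\right) \left(20260 - 140\right) = \left(\left(18484 - 24423\right) - 9664\right) 20120 = \left(-5939 - 9664\right) 20120 = \left(-15603\right) 20120 = -313932360$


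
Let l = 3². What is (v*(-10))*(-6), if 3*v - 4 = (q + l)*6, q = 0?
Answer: 1160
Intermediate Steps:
l = 9
v = 58/3 (v = 4/3 + ((0 + 9)*6)/3 = 4/3 + (9*6)/3 = 4/3 + (⅓)*54 = 4/3 + 18 = 58/3 ≈ 19.333)
(v*(-10))*(-6) = ((58/3)*(-10))*(-6) = -580/3*(-6) = 1160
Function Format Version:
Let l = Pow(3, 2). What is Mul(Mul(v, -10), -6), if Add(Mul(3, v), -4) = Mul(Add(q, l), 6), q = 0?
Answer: 1160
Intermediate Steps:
l = 9
v = Rational(58, 3) (v = Add(Rational(4, 3), Mul(Rational(1, 3), Mul(Add(0, 9), 6))) = Add(Rational(4, 3), Mul(Rational(1, 3), Mul(9, 6))) = Add(Rational(4, 3), Mul(Rational(1, 3), 54)) = Add(Rational(4, 3), 18) = Rational(58, 3) ≈ 19.333)
Mul(Mul(v, -10), -6) = Mul(Mul(Rational(58, 3), -10), -6) = Mul(Rational(-580, 3), -6) = 1160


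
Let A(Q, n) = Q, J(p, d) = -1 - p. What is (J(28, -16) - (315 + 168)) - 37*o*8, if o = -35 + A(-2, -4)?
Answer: 10440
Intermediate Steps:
o = -37 (o = -35 - 2 = -37)
(J(28, -16) - (315 + 168)) - 37*o*8 = ((-1 - 1*28) - (315 + 168)) - (-1369)*8 = ((-1 - 28) - 1*483) - 37*(-296) = (-29 - 483) + 10952 = -512 + 10952 = 10440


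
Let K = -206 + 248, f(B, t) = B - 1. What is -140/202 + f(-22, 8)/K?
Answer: -5263/4242 ≈ -1.2407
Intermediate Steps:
f(B, t) = -1 + B
K = 42
-140/202 + f(-22, 8)/K = -140/202 + (-1 - 22)/42 = -140*1/202 - 23*1/42 = -70/101 - 23/42 = -5263/4242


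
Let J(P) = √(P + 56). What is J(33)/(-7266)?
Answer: -√89/7266 ≈ -0.0012984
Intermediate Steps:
J(P) = √(56 + P)
J(33)/(-7266) = √(56 + 33)/(-7266) = √89*(-1/7266) = -√89/7266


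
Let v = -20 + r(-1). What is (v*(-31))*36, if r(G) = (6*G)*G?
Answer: 15624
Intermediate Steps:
r(G) = 6*G**2
v = -14 (v = -20 + 6*(-1)**2 = -20 + 6*1 = -20 + 6 = -14)
(v*(-31))*36 = -14*(-31)*36 = 434*36 = 15624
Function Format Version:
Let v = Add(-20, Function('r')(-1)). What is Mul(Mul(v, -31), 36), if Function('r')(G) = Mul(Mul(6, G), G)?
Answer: 15624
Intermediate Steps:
Function('r')(G) = Mul(6, Pow(G, 2))
v = -14 (v = Add(-20, Mul(6, Pow(-1, 2))) = Add(-20, Mul(6, 1)) = Add(-20, 6) = -14)
Mul(Mul(v, -31), 36) = Mul(Mul(-14, -31), 36) = Mul(434, 36) = 15624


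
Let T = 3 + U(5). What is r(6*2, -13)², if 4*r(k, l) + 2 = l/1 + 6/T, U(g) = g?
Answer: 3249/256 ≈ 12.691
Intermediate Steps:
T = 8 (T = 3 + 5 = 8)
r(k, l) = -5/16 + l/4 (r(k, l) = -½ + (l/1 + 6/8)/4 = -½ + (l*1 + 6*(⅛))/4 = -½ + (l + ¾)/4 = -½ + (¾ + l)/4 = -½ + (3/16 + l/4) = -5/16 + l/4)
r(6*2, -13)² = (-5/16 + (¼)*(-13))² = (-5/16 - 13/4)² = (-57/16)² = 3249/256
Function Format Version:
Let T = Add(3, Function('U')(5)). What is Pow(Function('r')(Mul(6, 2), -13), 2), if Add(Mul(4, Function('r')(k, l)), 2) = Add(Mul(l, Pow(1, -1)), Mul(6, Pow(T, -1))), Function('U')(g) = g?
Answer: Rational(3249, 256) ≈ 12.691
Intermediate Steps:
T = 8 (T = Add(3, 5) = 8)
Function('r')(k, l) = Add(Rational(-5, 16), Mul(Rational(1, 4), l)) (Function('r')(k, l) = Add(Rational(-1, 2), Mul(Rational(1, 4), Add(Mul(l, Pow(1, -1)), Mul(6, Pow(8, -1))))) = Add(Rational(-1, 2), Mul(Rational(1, 4), Add(Mul(l, 1), Mul(6, Rational(1, 8))))) = Add(Rational(-1, 2), Mul(Rational(1, 4), Add(l, Rational(3, 4)))) = Add(Rational(-1, 2), Mul(Rational(1, 4), Add(Rational(3, 4), l))) = Add(Rational(-1, 2), Add(Rational(3, 16), Mul(Rational(1, 4), l))) = Add(Rational(-5, 16), Mul(Rational(1, 4), l)))
Pow(Function('r')(Mul(6, 2), -13), 2) = Pow(Add(Rational(-5, 16), Mul(Rational(1, 4), -13)), 2) = Pow(Add(Rational(-5, 16), Rational(-13, 4)), 2) = Pow(Rational(-57, 16), 2) = Rational(3249, 256)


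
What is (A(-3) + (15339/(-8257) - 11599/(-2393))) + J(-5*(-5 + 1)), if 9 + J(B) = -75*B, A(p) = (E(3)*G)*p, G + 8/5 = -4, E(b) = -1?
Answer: -150446085049/98795005 ≈ -1522.8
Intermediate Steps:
G = -28/5 (G = -8/5 - 4 = -28/5 ≈ -5.6000)
A(p) = 28*p/5 (A(p) = (-1*(-28/5))*p = 28*p/5)
J(B) = -9 - 75*B
(A(-3) + (15339/(-8257) - 11599/(-2393))) + J(-5*(-5 + 1)) = ((28/5)*(-3) + (15339/(-8257) - 11599/(-2393))) + (-9 - (-375)*(-5 + 1)) = (-84/5 + (15339*(-1/8257) - 11599*(-1/2393))) + (-9 - (-375)*(-4)) = (-84/5 + (-15339/8257 + 11599/2393)) + (-9 - 75*20) = (-84/5 + 59066716/19759001) + (-9 - 1500) = -1364422504/98795005 - 1509 = -150446085049/98795005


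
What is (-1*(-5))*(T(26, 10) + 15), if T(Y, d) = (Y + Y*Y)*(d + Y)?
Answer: 126435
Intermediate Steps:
T(Y, d) = (Y + d)*(Y + Y²) (T(Y, d) = (Y + Y²)*(Y + d) = (Y + d)*(Y + Y²))
(-1*(-5))*(T(26, 10) + 15) = (-1*(-5))*(26*(26 + 10 + 26² + 26*10) + 15) = 5*(26*(26 + 10 + 676 + 260) + 15) = 5*(26*972 + 15) = 5*(25272 + 15) = 5*25287 = 126435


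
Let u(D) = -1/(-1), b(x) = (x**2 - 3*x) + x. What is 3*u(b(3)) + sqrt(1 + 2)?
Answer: 3 + sqrt(3) ≈ 4.7320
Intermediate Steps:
b(x) = x**2 - 2*x
u(D) = 1 (u(D) = -(-1) = -1*(-1) = 1)
3*u(b(3)) + sqrt(1 + 2) = 3*1 + sqrt(1 + 2) = 3 + sqrt(3)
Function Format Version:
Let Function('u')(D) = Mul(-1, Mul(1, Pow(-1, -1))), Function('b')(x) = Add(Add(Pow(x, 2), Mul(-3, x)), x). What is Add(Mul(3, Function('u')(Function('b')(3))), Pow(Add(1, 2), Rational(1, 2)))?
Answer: Add(3, Pow(3, Rational(1, 2))) ≈ 4.7320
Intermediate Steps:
Function('b')(x) = Add(Pow(x, 2), Mul(-2, x))
Function('u')(D) = 1 (Function('u')(D) = Mul(-1, Mul(1, -1)) = Mul(-1, -1) = 1)
Add(Mul(3, Function('u')(Function('b')(3))), Pow(Add(1, 2), Rational(1, 2))) = Add(Mul(3, 1), Pow(Add(1, 2), Rational(1, 2))) = Add(3, Pow(3, Rational(1, 2)))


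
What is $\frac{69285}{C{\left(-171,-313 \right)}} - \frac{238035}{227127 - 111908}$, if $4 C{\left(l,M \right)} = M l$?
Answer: $\frac{6397148785}{2055622179} \approx 3.112$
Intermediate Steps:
$C{\left(l,M \right)} = \frac{M l}{4}$
$\frac{69285}{C{\left(-171,-313 \right)}} - \frac{238035}{227127 - 111908} = \frac{69285}{\frac{1}{4} \left(-313\right) \left(-171\right)} - \frac{238035}{227127 - 111908} = \frac{69285}{\frac{53523}{4}} - \frac{238035}{115219} = 69285 \cdot \frac{4}{53523} - \frac{238035}{115219} = \frac{92380}{17841} - \frac{238035}{115219} = \frac{6397148785}{2055622179}$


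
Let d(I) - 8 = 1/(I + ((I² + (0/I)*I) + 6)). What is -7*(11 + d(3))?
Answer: -2401/18 ≈ -133.39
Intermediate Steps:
d(I) = 8 + 1/(6 + I + I²) (d(I) = 8 + 1/(I + ((I² + (0/I)*I) + 6)) = 8 + 1/(I + ((I² + 0*I) + 6)) = 8 + 1/(I + ((I² + 0) + 6)) = 8 + 1/(I + (I² + 6)) = 8 + 1/(I + (6 + I²)) = 8 + 1/(6 + I + I²))
-7*(11 + d(3)) = -7*(11 + (49 + 8*3 + 8*3²)/(6 + 3 + 3²)) = -7*(11 + (49 + 24 + 8*9)/(6 + 3 + 9)) = -7*(11 + (49 + 24 + 72)/18) = -7*(11 + (1/18)*145) = -7*(11 + 145/18) = -7*343/18 = -2401/18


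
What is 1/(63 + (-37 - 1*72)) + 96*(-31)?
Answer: -136897/46 ≈ -2976.0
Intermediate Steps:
1/(63 + (-37 - 1*72)) + 96*(-31) = 1/(63 + (-37 - 72)) - 2976 = 1/(63 - 109) - 2976 = 1/(-46) - 2976 = -1/46 - 2976 = -136897/46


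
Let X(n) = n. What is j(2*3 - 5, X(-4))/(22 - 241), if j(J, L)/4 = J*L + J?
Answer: 4/73 ≈ 0.054795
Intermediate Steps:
j(J, L) = 4*J + 4*J*L (j(J, L) = 4*(J*L + J) = 4*(J + J*L) = 4*J + 4*J*L)
j(2*3 - 5, X(-4))/(22 - 241) = (4*(2*3 - 5)*(1 - 4))/(22 - 241) = (4*(6 - 5)*(-3))/(-219) = -4*(-3)/219 = -1/219*(-12) = 4/73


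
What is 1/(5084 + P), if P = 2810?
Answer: 1/7894 ≈ 0.00012668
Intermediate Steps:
1/(5084 + P) = 1/(5084 + 2810) = 1/7894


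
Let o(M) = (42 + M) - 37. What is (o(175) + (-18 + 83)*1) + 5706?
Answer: 5951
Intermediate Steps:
o(M) = 5 + M
(o(175) + (-18 + 83)*1) + 5706 = ((5 + 175) + (-18 + 83)*1) + 5706 = (180 + 65*1) + 5706 = (180 + 65) + 5706 = 245 + 5706 = 5951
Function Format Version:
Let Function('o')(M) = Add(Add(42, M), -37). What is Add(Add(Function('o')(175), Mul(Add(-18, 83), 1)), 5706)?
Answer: 5951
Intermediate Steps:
Function('o')(M) = Add(5, M)
Add(Add(Function('o')(175), Mul(Add(-18, 83), 1)), 5706) = Add(Add(Add(5, 175), Mul(Add(-18, 83), 1)), 5706) = Add(Add(180, Mul(65, 1)), 5706) = Add(Add(180, 65), 5706) = Add(245, 5706) = 5951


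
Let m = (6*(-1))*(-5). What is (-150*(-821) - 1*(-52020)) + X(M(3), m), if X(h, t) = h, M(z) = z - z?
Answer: 175170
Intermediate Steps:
M(z) = 0
m = 30 (m = -6*(-5) = 30)
(-150*(-821) - 1*(-52020)) + X(M(3), m) = (-150*(-821) - 1*(-52020)) + 0 = (123150 + 52020) + 0 = 175170 + 0 = 175170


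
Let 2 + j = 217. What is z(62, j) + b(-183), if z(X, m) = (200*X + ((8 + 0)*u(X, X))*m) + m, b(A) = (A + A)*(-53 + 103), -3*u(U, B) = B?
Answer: -123695/3 ≈ -41232.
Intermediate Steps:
j = 215 (j = -2 + 217 = 215)
u(U, B) = -B/3
b(A) = 100*A (b(A) = (2*A)*50 = 100*A)
z(X, m) = m + 200*X - 8*X*m/3 (z(X, m) = (200*X + ((8 + 0)*(-X/3))*m) + m = (200*X + (8*(-X/3))*m) + m = (200*X + (-8*X/3)*m) + m = (200*X - 8*X*m/3) + m = m + 200*X - 8*X*m/3)
z(62, j) + b(-183) = (215 + 200*62 - 8/3*62*215) + 100*(-183) = (215 + 12400 - 106640/3) - 18300 = -68795/3 - 18300 = -123695/3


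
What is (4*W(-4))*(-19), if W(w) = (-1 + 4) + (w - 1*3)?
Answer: 304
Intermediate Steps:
W(w) = w (W(w) = 3 + (w - 3) = 3 + (-3 + w) = w)
(4*W(-4))*(-19) = (4*(-4))*(-19) = -16*(-19) = 304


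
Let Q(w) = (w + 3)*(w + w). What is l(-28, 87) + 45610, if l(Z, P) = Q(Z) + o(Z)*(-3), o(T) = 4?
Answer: 46998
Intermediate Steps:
Q(w) = 2*w*(3 + w) (Q(w) = (3 + w)*(2*w) = 2*w*(3 + w))
l(Z, P) = -12 + 2*Z*(3 + Z) (l(Z, P) = 2*Z*(3 + Z) + 4*(-3) = 2*Z*(3 + Z) - 12 = -12 + 2*Z*(3 + Z))
l(-28, 87) + 45610 = (-12 + 2*(-28)*(3 - 28)) + 45610 = (-12 + 2*(-28)*(-25)) + 45610 = (-12 + 1400) + 45610 = 1388 + 45610 = 46998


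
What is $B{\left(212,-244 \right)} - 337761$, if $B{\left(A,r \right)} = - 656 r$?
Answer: $-177697$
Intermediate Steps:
$B{\left(212,-244 \right)} - 337761 = \left(-656\right) \left(-244\right) - 337761 = 160064 - 337761 = -177697$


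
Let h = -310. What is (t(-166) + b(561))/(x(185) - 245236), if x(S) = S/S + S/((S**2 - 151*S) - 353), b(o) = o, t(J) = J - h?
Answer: -837117/291192002 ≈ -0.0028748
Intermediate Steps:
t(J) = 310 + J (t(J) = J - 1*(-310) = J + 310 = 310 + J)
x(S) = 1 + S/(-353 + S**2 - 151*S)
(t(-166) + b(561))/(x(185) - 245236) = ((310 - 166) + 561)/((353 - 1*185**2 + 150*185)/(353 - 1*185**2 + 151*185) - 245236) = (144 + 561)/((353 - 1*34225 + 27750)/(353 - 1*34225 + 27935) - 245236) = 705/((353 - 34225 + 27750)/(353 - 34225 + 27935) - 245236) = 705/(-6122/(-5937) - 245236) = 705/(-1/5937*(-6122) - 245236) = 705/(6122/5937 - 245236) = 705/(-1455960010/5937) = 705*(-5937/1455960010) = -837117/291192002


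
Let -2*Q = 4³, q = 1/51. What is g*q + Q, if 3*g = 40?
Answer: -4856/153 ≈ -31.739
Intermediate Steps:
g = 40/3 (g = (⅓)*40 = 40/3 ≈ 13.333)
q = 1/51 ≈ 0.019608
Q = -32 (Q = -½*4³ = -½*64 = -32)
g*q + Q = (40/3)*(1/51) - 32 = 40/153 - 32 = -4856/153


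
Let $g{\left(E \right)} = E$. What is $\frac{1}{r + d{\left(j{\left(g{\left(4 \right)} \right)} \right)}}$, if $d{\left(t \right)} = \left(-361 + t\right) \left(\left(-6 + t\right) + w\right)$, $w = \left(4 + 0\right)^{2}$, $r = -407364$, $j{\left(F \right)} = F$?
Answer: $- \frac{1}{412362} \approx -2.4251 \cdot 10^{-6}$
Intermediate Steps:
$w = 16$ ($w = 4^{2} = 16$)
$d{\left(t \right)} = \left(-361 + t\right) \left(10 + t\right)$ ($d{\left(t \right)} = \left(-361 + t\right) \left(\left(-6 + t\right) + 16\right) = \left(-361 + t\right) \left(10 + t\right)$)
$\frac{1}{r + d{\left(j{\left(g{\left(4 \right)} \right)} \right)}} = \frac{1}{-407364 - \left(5014 - 16\right)} = \frac{1}{-407364 - 4998} = \frac{1}{-412362} = - \frac{1}{412362}$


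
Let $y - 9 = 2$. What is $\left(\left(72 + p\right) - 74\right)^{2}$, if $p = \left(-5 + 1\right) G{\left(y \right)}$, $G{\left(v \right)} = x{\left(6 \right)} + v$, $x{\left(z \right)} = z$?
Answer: $4900$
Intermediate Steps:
$y = 11$ ($y = 9 + 2 = 11$)
$G{\left(v \right)} = 6 + v$
$p = -68$ ($p = \left(-5 + 1\right) \left(6 + 11\right) = \left(-4\right) 17 = -68$)
$\left(\left(72 + p\right) - 74\right)^{2} = \left(\left(72 - 68\right) - 74\right)^{2} = \left(4 - 74\right)^{2} = \left(-70\right)^{2} = 4900$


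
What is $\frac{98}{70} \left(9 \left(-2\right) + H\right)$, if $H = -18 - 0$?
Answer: $- \frac{252}{5} \approx -50.4$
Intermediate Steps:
$H = -18$ ($H = -18 + 0 = -18$)
$\frac{98}{70} \left(9 \left(-2\right) + H\right) = \frac{98}{70} \left(9 \left(-2\right) - 18\right) = 98 \cdot \frac{1}{70} \left(-18 - 18\right) = \frac{7}{5} \left(-36\right) = - \frac{252}{5}$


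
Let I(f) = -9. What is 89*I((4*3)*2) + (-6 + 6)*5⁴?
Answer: -801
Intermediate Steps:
89*I((4*3)*2) + (-6 + 6)*5⁴ = 89*(-9) + (-6 + 6)*5⁴ = -801 + 0*625 = -801 + 0 = -801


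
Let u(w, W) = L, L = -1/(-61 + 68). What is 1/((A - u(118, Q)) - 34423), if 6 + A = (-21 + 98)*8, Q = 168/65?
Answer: -7/236690 ≈ -2.9575e-5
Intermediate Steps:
Q = 168/65 (Q = 168*(1/65) = 168/65 ≈ 2.5846)
A = 610 (A = -6 + (-21 + 98)*8 = -6 + 77*8 = -6 + 616 = 610)
L = -⅐ (L = -1/7 = -1*⅐ = -⅐ ≈ -0.14286)
u(w, W) = -⅐
1/((A - u(118, Q)) - 34423) = 1/((610 - 1*(-⅐)) - 34423) = 1/((610 + ⅐) - 34423) = 1/(4271/7 - 34423) = 1/(-236690/7) = -7/236690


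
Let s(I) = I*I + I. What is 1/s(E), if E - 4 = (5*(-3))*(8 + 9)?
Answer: 1/62750 ≈ 1.5936e-5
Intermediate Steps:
E = -251 (E = 4 + (5*(-3))*(8 + 9) = 4 - 15*17 = 4 - 255 = -251)
s(I) = I + I**2 (s(I) = I**2 + I = I + I**2)
1/s(E) = 1/(-251*(1 - 251)) = 1/(-251*(-250)) = 1/62750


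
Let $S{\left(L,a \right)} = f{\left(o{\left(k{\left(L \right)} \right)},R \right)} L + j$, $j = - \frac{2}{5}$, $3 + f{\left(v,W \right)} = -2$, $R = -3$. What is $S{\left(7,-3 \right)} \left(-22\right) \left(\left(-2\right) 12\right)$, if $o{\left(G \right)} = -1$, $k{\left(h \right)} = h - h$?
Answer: $- \frac{93456}{5} \approx -18691.0$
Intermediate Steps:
$k{\left(h \right)} = 0$
$f{\left(v,W \right)} = -5$ ($f{\left(v,W \right)} = -3 - 2 = -5$)
$j = - \frac{2}{5}$ ($j = \left(-2\right) \frac{1}{5} = - \frac{2}{5} \approx -0.4$)
$S{\left(L,a \right)} = - \frac{2}{5} - 5 L$ ($S{\left(L,a \right)} = - 5 L - \frac{2}{5} = - \frac{2}{5} - 5 L$)
$S{\left(7,-3 \right)} \left(-22\right) \left(\left(-2\right) 12\right) = \left(- \frac{2}{5} - 35\right) \left(-22\right) \left(\left(-2\right) 12\right) = \left(- \frac{2}{5} - 35\right) \left(-22\right) \left(-24\right) = \left(- \frac{177}{5}\right) \left(-22\right) \left(-24\right) = \frac{3894}{5} \left(-24\right) = - \frac{93456}{5}$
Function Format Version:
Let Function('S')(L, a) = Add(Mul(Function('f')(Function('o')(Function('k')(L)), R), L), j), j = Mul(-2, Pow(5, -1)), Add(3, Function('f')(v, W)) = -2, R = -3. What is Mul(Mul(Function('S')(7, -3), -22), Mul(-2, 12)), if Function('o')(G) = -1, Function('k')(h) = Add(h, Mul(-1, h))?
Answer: Rational(-93456, 5) ≈ -18691.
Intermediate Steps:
Function('k')(h) = 0
Function('f')(v, W) = -5 (Function('f')(v, W) = Add(-3, -2) = -5)
j = Rational(-2, 5) (j = Mul(-2, Rational(1, 5)) = Rational(-2, 5) ≈ -0.40000)
Function('S')(L, a) = Add(Rational(-2, 5), Mul(-5, L)) (Function('S')(L, a) = Add(Mul(-5, L), Rational(-2, 5)) = Add(Rational(-2, 5), Mul(-5, L)))
Mul(Mul(Function('S')(7, -3), -22), Mul(-2, 12)) = Mul(Mul(Add(Rational(-2, 5), Mul(-5, 7)), -22), Mul(-2, 12)) = Mul(Mul(Add(Rational(-2, 5), -35), -22), -24) = Mul(Mul(Rational(-177, 5), -22), -24) = Mul(Rational(3894, 5), -24) = Rational(-93456, 5)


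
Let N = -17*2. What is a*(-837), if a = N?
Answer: 28458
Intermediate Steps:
N = -34
a = -34
a*(-837) = -34*(-837) = 28458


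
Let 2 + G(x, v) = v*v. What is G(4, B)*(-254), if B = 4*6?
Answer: -145796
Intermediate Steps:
B = 24
G(x, v) = -2 + v² (G(x, v) = -2 + v*v = -2 + v²)
G(4, B)*(-254) = (-2 + 24²)*(-254) = (-2 + 576)*(-254) = 574*(-254) = -145796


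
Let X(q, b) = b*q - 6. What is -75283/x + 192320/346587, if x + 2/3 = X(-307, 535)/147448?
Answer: 11541839397675304/272988903963 ≈ 42280.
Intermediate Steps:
X(q, b) = -6 + b*q
x = -787649/442344 (x = -⅔ + (-6 + 535*(-307))/147448 = -⅔ + (-6 - 164245)*(1/147448) = -⅔ - 164251*1/147448 = -⅔ - 164251/147448 = -787649/442344 ≈ -1.7806)
-75283/x + 192320/346587 = -75283/(-787649/442344) + 192320/346587 = -75283*(-442344/787649) + 192320*(1/346587) = 33300983352/787649 + 192320/346587 = 11541839397675304/272988903963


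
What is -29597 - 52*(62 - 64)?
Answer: -29493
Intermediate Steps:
-29597 - 52*(62 - 64) = -29597 - 52*(-2) = -29597 + 104 = -29493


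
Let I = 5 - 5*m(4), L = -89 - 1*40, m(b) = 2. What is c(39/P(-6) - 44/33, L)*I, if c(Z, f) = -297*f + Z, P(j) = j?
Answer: -1149155/6 ≈ -1.9153e+5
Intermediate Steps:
L = -129 (L = -89 - 40 = -129)
c(Z, f) = Z - 297*f
I = -5 (I = 5 - 5*2 = 5 - 10 = -5)
c(39/P(-6) - 44/33, L)*I = ((39/(-6) - 44/33) - 297*(-129))*(-5) = ((39*(-⅙) - 44*1/33) + 38313)*(-5) = ((-13/2 - 4/3) + 38313)*(-5) = (-47/6 + 38313)*(-5) = (229831/6)*(-5) = -1149155/6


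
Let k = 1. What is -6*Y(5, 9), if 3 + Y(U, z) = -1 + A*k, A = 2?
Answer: 12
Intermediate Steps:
Y(U, z) = -2 (Y(U, z) = -3 + (-1 + 2*1) = -3 + (-1 + 2) = -3 + 1 = -2)
-6*Y(5, 9) = -6*(-2) = 12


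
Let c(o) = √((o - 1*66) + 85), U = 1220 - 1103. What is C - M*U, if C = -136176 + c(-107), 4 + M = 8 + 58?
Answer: -143430 + 2*I*√22 ≈ -1.4343e+5 + 9.3808*I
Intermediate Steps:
M = 62 (M = -4 + (8 + 58) = -4 + 66 = 62)
U = 117
c(o) = √(19 + o) (c(o) = √((o - 66) + 85) = √((-66 + o) + 85) = √(19 + o))
C = -136176 + 2*I*√22 (C = -136176 + √(19 - 107) = -136176 + √(-88) = -136176 + 2*I*√22 ≈ -1.3618e+5 + 9.3808*I)
C - M*U = (-136176 + 2*I*√22) - 62*117 = (-136176 + 2*I*√22) - 1*7254 = (-136176 + 2*I*√22) - 7254 = -143430 + 2*I*√22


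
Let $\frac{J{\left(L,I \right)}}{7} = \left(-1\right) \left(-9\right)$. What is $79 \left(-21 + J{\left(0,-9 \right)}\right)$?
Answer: $3318$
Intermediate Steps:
$J{\left(L,I \right)} = 63$ ($J{\left(L,I \right)} = 7 \left(\left(-1\right) \left(-9\right)\right) = 7 \cdot 9 = 63$)
$79 \left(-21 + J{\left(0,-9 \right)}\right) = 79 \left(-21 + 63\right) = 79 \cdot 42 = 3318$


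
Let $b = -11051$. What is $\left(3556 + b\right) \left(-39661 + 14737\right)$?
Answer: $186805380$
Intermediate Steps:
$\left(3556 + b\right) \left(-39661 + 14737\right) = \left(3556 - 11051\right) \left(-39661 + 14737\right) = \left(-7495\right) \left(-24924\right) = 186805380$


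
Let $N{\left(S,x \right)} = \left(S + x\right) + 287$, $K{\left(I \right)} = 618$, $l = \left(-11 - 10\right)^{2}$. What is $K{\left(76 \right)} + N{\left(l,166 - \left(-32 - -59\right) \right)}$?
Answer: $1485$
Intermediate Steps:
$l = 441$ ($l = \left(-21\right)^{2} = 441$)
$N{\left(S,x \right)} = 287 + S + x$
$K{\left(76 \right)} + N{\left(l,166 - \left(-32 - -59\right) \right)} = 618 + \left(287 + 441 + \left(166 - \left(-32 - -59\right)\right)\right) = 618 + \left(287 + 441 + \left(166 - \left(-32 + 59\right)\right)\right) = 618 + \left(287 + 441 + \left(166 - 27\right)\right) = 618 + \left(287 + 441 + 139\right) = 618 + 867 = 1485$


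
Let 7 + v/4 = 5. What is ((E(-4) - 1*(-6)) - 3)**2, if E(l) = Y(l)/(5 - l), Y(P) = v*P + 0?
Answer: 3481/81 ≈ 42.975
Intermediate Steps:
v = -8 (v = -28 + 4*5 = -28 + 20 = -8)
Y(P) = -8*P (Y(P) = -8*P + 0 = -8*P)
E(l) = -8*l/(5 - l) (E(l) = (-8*l)/(5 - l) = -8*l/(5 - l))
((E(-4) - 1*(-6)) - 3)**2 = ((8*(-4)/(-5 - 4) - 1*(-6)) - 3)**2 = ((8*(-4)/(-9) + 6) - 3)**2 = ((8*(-4)*(-1/9) + 6) - 3)**2 = ((32/9 + 6) - 3)**2 = (86/9 - 3)**2 = (59/9)**2 = 3481/81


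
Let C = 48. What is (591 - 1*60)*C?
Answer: 25488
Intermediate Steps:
(591 - 1*60)*C = (591 - 1*60)*48 = (591 - 60)*48 = 531*48 = 25488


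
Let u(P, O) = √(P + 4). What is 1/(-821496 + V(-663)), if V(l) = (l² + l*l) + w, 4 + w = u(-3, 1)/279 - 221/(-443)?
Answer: 123597/7123945988 ≈ 1.7350e-5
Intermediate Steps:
u(P, O) = √(4 + P)
w = -432286/123597 (w = -4 + (√(4 - 3)/279 - 221/(-443)) = -4 + (√1*(1/279) - 221*(-1/443)) = -4 + (1*(1/279) + 221/443) = -4 + (1/279 + 221/443) = -4 + 62102/123597 = -432286/123597 ≈ -3.4975)
V(l) = -432286/123597 + 2*l² (V(l) = (l² + l*l) - 432286/123597 = (l² + l²) - 432286/123597 = 2*l² - 432286/123597 = -432286/123597 + 2*l²)
1/(-821496 + V(-663)) = 1/(-821496 + (-432286/123597 + 2*(-663)²)) = 1/(-821496 + (-432286/123597 + 2*439569)) = 1/(-821496 + (-432286/123597 + 879138)) = 1/(-821496 + 108658387100/123597) = 1/(7123945988/123597) = 123597/7123945988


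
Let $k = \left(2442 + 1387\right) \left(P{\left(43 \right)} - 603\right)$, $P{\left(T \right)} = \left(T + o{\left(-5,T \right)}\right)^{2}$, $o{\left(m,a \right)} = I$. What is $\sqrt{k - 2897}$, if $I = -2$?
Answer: $\sqrt{4124765} \approx 2031.0$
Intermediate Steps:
$o{\left(m,a \right)} = -2$
$P{\left(T \right)} = \left(-2 + T\right)^{2}$ ($P{\left(T \right)} = \left(T - 2\right)^{2} = \left(-2 + T\right)^{2}$)
$k = 4127662$ ($k = \left(2442 + 1387\right) \left(\left(-2 + 43\right)^{2} - 603\right) = 3829 \left(41^{2} - 603\right) = 3829 \left(1681 - 603\right) = 3829 \cdot 1078 = 4127662$)
$\sqrt{k - 2897} = \sqrt{4127662 - 2897} = \sqrt{4124765}$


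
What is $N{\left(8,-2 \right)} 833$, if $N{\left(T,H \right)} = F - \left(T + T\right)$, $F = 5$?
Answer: $-9163$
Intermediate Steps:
$N{\left(T,H \right)} = 5 - 2 T$ ($N{\left(T,H \right)} = 5 - \left(T + T\right) = 5 - 2 T$)
$N{\left(8,-2 \right)} 833 = \left(5 - 16\right) 833 = \left(-11\right) 833 = -9163$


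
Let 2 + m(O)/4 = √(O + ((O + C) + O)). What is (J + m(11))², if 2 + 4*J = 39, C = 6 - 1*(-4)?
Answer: 11033/16 + 10*√43 ≈ 755.14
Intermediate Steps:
C = 10 (C = 6 + 4 = 10)
J = 37/4 (J = -½ + (¼)*39 = -½ + 39/4 = 37/4 ≈ 9.2500)
m(O) = -8 + 4*√(10 + 3*O) (m(O) = -8 + 4*√(O + ((O + 10) + O)) = -8 + 4*√(O + ((10 + O) + O)) = -8 + 4*√(O + (10 + 2*O)) = -8 + 4*√(10 + 3*O))
(J + m(11))² = (37/4 + (-8 + 4*√(10 + 3*11)))² = (37/4 + (-8 + 4*√(10 + 33)))² = (37/4 + (-8 + 4*√43))² = (5/4 + 4*√43)²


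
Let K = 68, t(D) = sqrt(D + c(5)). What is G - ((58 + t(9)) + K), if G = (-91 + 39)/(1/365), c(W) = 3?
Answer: -19106 - 2*sqrt(3) ≈ -19109.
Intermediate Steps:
t(D) = sqrt(3 + D) (t(D) = sqrt(D + 3) = sqrt(3 + D))
G = -18980 (G = -52/1/365 = -52*365 = -18980)
G - ((58 + t(9)) + K) = -18980 - ((58 + sqrt(3 + 9)) + 68) = -18980 - ((58 + sqrt(12)) + 68) = -18980 - ((58 + 2*sqrt(3)) + 68) = -18980 - (126 + 2*sqrt(3)) = -18980 + (-126 - 2*sqrt(3)) = -19106 - 2*sqrt(3)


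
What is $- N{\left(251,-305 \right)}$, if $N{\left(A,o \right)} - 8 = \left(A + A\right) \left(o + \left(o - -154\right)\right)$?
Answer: $228904$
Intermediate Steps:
$N{\left(A,o \right)} = 8 + 2 A \left(154 + 2 o\right)$ ($N{\left(A,o \right)} = 8 + \left(A + A\right) \left(o + \left(o - -154\right)\right) = 8 + 2 A \left(o + \left(o + 154\right)\right) = 8 + 2 A \left(o + \left(154 + o\right)\right) = 8 + 2 A \left(154 + 2 o\right)$)
$- N{\left(251,-305 \right)} = - (8 + 308 \cdot 251 + 4 \cdot 251 \left(-305\right)) = - (8 + 77308 - 306220) = \left(-1\right) \left(-228904\right) = 228904$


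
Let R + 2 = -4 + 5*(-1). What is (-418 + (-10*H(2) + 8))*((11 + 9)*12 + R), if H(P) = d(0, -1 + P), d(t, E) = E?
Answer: -96180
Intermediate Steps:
H(P) = -1 + P
R = -11 (R = -2 + (-4 + 5*(-1)) = -2 + (-4 - 5) = -2 - 9 = -11)
(-418 + (-10*H(2) + 8))*((11 + 9)*12 + R) = (-418 + (-10*(-1 + 2) + 8))*((11 + 9)*12 - 11) = (-418 + (-10*1 + 8))*(20*12 - 11) = (-418 + (-10 + 8))*(240 - 11) = (-418 - 2)*229 = -420*229 = -96180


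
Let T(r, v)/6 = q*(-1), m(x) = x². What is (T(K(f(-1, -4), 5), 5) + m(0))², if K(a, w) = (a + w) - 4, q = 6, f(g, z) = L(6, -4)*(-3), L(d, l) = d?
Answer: 1296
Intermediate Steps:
f(g, z) = -18 (f(g, z) = 6*(-3) = -18)
K(a, w) = -4 + a + w
T(r, v) = -36 (T(r, v) = 6*(6*(-1)) = 6*(-6) = -36)
(T(K(f(-1, -4), 5), 5) + m(0))² = (-36 + 0²)² = (-36 + 0)² = (-36)² = 1296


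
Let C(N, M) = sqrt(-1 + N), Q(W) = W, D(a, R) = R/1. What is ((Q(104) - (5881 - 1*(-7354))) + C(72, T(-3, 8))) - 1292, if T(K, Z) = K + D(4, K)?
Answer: -14423 + sqrt(71) ≈ -14415.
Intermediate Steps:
D(a, R) = R (D(a, R) = R*1 = R)
T(K, Z) = 2*K (T(K, Z) = K + K = 2*K)
((Q(104) - (5881 - 1*(-7354))) + C(72, T(-3, 8))) - 1292 = ((104 - (5881 - 1*(-7354))) + sqrt(-1 + 72)) - 1292 = ((104 - (5881 + 7354)) + sqrt(71)) - 1292 = ((104 - 1*13235) + sqrt(71)) - 1292 = ((104 - 13235) + sqrt(71)) - 1292 = (-13131 + sqrt(71)) - 1292 = -14423 + sqrt(71)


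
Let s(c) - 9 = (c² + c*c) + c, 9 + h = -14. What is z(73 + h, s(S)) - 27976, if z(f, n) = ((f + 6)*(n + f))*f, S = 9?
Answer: 616024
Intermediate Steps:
h = -23 (h = -9 - 14 = -23)
s(c) = 9 + c + 2*c² (s(c) = 9 + ((c² + c*c) + c) = 9 + ((c² + c²) + c) = 9 + (2*c² + c) = 9 + (c + 2*c²) = 9 + c + 2*c²)
z(f, n) = f*(6 + f)*(f + n) (z(f, n) = ((6 + f)*(f + n))*f = f*(6 + f)*(f + n))
z(73 + h, s(S)) - 27976 = (73 - 23)*((73 - 23)² + 6*(73 - 23) + 6*(9 + 9 + 2*9²) + (73 - 23)*(9 + 9 + 2*9²)) - 27976 = 50*(50² + 6*50 + 6*(9 + 9 + 2*81) + 50*(9 + 9 + 2*81)) - 27976 = 50*(2500 + 300 + 6*(9 + 9 + 162) + 50*(9 + 9 + 162)) - 27976 = 50*(2500 + 300 + 6*180 + 50*180) - 27976 = 50*(2500 + 300 + 1080 + 9000) - 27976 = 50*12880 - 27976 = 644000 - 27976 = 616024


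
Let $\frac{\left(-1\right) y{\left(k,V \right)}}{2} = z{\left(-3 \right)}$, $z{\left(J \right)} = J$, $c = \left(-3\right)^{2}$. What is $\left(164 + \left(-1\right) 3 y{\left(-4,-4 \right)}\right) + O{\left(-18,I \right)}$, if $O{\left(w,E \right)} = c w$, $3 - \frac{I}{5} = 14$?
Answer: $-16$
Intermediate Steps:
$I = -55$ ($I = 15 - 70 = -55$)
$c = 9$
$y{\left(k,V \right)} = 6$ ($y{\left(k,V \right)} = \left(-2\right) \left(-3\right) = 6$)
$O{\left(w,E \right)} = 9 w$
$\left(164 + \left(-1\right) 3 y{\left(-4,-4 \right)}\right) + O{\left(-18,I \right)} = \left(164 + \left(-1\right) 3 \cdot 6\right) + 9 \left(-18\right) = \left(164 - 18\right) - 162 = 146 - 162 = -16$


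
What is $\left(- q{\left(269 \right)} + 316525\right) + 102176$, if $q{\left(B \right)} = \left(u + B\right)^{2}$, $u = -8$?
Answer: $350580$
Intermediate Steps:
$q{\left(B \right)} = \left(-8 + B\right)^{2}$
$\left(- q{\left(269 \right)} + 316525\right) + 102176 = \left(- \left(-8 + 269\right)^{2} + 316525\right) + 102176 = \left(- 261^{2} + 316525\right) + 102176 = \left(\left(-1\right) 68121 + 316525\right) + 102176 = \left(-68121 + 316525\right) + 102176 = 248404 + 102176 = 350580$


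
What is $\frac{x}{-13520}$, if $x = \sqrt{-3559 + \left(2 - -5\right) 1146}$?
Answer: $- \frac{\sqrt{4463}}{13520} \approx -0.0049412$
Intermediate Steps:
$x = \sqrt{4463}$ ($x = \sqrt{-3559 + \left(2 + 5\right) 1146} = \sqrt{-3559 + 7 \cdot 1146} = \sqrt{-3559 + 8022} = \sqrt{4463} \approx 66.806$)
$\frac{x}{-13520} = \frac{\sqrt{4463}}{-13520} = \sqrt{4463} \left(- \frac{1}{13520}\right) = - \frac{\sqrt{4463}}{13520}$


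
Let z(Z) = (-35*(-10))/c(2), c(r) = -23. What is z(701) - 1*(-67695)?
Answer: 1556635/23 ≈ 67680.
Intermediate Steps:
z(Z) = -350/23 (z(Z) = -35*(-10)/(-23) = 350*(-1/23) = -350/23)
z(701) - 1*(-67695) = -350/23 - 1*(-67695) = -350/23 + 67695 = 1556635/23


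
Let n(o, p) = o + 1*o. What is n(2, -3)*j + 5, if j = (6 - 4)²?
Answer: 21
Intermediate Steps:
n(o, p) = 2*o (n(o, p) = o + o = 2*o)
j = 4 (j = 2² = 4)
n(2, -3)*j + 5 = (2*2)*4 + 5 = 4*4 + 5 = 16 + 5 = 21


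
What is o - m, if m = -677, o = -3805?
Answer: -3128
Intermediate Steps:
o - m = -3805 - 1*(-677) = -3805 + 677 = -3128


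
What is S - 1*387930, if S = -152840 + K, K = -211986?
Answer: -752756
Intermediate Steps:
S = -364826 (S = -152840 - 211986 = -364826)
S - 1*387930 = -364826 - 1*387930 = -364826 - 387930 = -752756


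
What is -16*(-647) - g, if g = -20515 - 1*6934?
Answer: 37801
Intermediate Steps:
g = -27449 (g = -20515 - 6934 = -27449)
-16*(-647) - g = -16*(-647) - 1*(-27449) = -1*(-10352) + 27449 = 10352 + 27449 = 37801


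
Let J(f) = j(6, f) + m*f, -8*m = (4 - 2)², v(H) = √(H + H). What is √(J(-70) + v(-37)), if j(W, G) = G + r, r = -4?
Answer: √(-39 + I*√74) ≈ 0.68464 + 6.2824*I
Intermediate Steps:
v(H) = √2*√H (v(H) = √(2*H) = √2*√H)
j(W, G) = -4 + G (j(W, G) = G - 4 = -4 + G)
m = -½ (m = -(4 - 2)²/8 = -⅛*2² = -⅛*4 = -½ ≈ -0.50000)
J(f) = -4 + f/2 (J(f) = (-4 + f) - f/2 = -4 + f/2)
√(J(-70) + v(-37)) = √((-4 + (½)*(-70)) + √2*√(-37)) = √((-4 - 35) + √2*(I*√37)) = √(-39 + I*√74)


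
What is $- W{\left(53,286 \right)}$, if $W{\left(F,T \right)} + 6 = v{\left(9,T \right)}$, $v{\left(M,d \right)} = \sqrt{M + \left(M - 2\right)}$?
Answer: $2$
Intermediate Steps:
$v{\left(M,d \right)} = \sqrt{-2 + 2 M}$ ($v{\left(M,d \right)} = \sqrt{M + \left(-2 + M\right)} = \sqrt{-2 + 2 M}$)
$W{\left(F,T \right)} = -2$ ($W{\left(F,T \right)} = -6 + \sqrt{-2 + 2 \cdot 9} = -6 + \sqrt{-2 + 18} = -6 + \sqrt{16} = -6 + 4 = -2$)
$- W{\left(53,286 \right)} = \left(-1\right) \left(-2\right) = 2$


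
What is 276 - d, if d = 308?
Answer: -32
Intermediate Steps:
276 - d = 276 - 1*308 = 276 - 308 = -32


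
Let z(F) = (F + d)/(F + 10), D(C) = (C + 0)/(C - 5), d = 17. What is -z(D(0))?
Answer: -17/10 ≈ -1.7000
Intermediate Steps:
D(C) = C/(-5 + C)
z(F) = (17 + F)/(10 + F) (z(F) = (F + 17)/(F + 10) = (17 + F)/(10 + F))
-z(D(0)) = -(17 + 0/(-5 + 0))/(10 + 0/(-5 + 0)) = -(17 + 0/(-5))/(10 + 0/(-5)) = -(17 + 0*(-⅕))/(10 + 0*(-⅕)) = -(17 + 0)/(10 + 0) = -17/10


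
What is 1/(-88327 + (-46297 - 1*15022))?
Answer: -1/149646 ≈ -6.6824e-6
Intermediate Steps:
1/(-88327 + (-46297 - 1*15022)) = 1/(-88327 + (-46297 - 15022)) = 1/(-88327 - 61319) = 1/(-149646) = -1/149646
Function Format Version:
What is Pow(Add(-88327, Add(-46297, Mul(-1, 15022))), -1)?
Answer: Rational(-1, 149646) ≈ -6.6824e-6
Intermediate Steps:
Pow(Add(-88327, Add(-46297, Mul(-1, 15022))), -1) = Pow(Add(-88327, Add(-46297, -15022)), -1) = Pow(Add(-88327, -61319), -1) = Pow(-149646, -1) = Rational(-1, 149646)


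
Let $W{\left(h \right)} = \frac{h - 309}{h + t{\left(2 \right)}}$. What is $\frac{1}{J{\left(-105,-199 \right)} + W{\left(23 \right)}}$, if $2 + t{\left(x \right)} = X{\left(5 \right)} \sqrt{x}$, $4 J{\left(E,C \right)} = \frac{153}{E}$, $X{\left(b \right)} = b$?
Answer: $- \frac{120509340}{1689984271} - \frac{28028000 \sqrt{2}}{1689984271} \approx -0.094762$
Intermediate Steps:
$J{\left(E,C \right)} = \frac{153}{4 E}$ ($J{\left(E,C \right)} = \frac{153 \frac{1}{E}}{4} = \frac{153}{4 E}$)
$t{\left(x \right)} = -2 + 5 \sqrt{x}$
$W{\left(h \right)} = \frac{-309 + h}{-2 + h + 5 \sqrt{2}}$ ($W{\left(h \right)} = \frac{h - 309}{h - \left(2 - 5 \sqrt{2}\right)} = \frac{-309 + h}{-2 + h + 5 \sqrt{2}}$)
$\frac{1}{J{\left(-105,-199 \right)} + W{\left(23 \right)}} = \frac{1}{\frac{153}{4 \left(-105\right)} + \frac{-309 + 23}{-2 + 23 + 5 \sqrt{2}}} = \frac{1}{\frac{153}{4} \left(- \frac{1}{105}\right) + \frac{1}{21 + 5 \sqrt{2}} \left(-286\right)} = \frac{1}{- \frac{51}{140} - \frac{286}{21 + 5 \sqrt{2}}}$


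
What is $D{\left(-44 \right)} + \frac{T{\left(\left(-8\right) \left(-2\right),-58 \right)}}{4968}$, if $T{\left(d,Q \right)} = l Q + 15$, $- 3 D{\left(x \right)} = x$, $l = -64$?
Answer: $\frac{76591}{4968} \approx 15.417$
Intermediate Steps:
$D{\left(x \right)} = - \frac{x}{3}$
$T{\left(d,Q \right)} = 15 - 64 Q$ ($T{\left(d,Q \right)} = - 64 Q + 15 = 15 - 64 Q$)
$D{\left(-44 \right)} + \frac{T{\left(\left(-8\right) \left(-2\right),-58 \right)}}{4968} = \left(- \frac{1}{3}\right) \left(-44\right) + \frac{15 - -3712}{4968} = \frac{44}{3} + \left(15 + 3712\right) \frac{1}{4968} = \frac{44}{3} + 3727 \cdot \frac{1}{4968} = \frac{44}{3} + \frac{3727}{4968} = \frac{76591}{4968}$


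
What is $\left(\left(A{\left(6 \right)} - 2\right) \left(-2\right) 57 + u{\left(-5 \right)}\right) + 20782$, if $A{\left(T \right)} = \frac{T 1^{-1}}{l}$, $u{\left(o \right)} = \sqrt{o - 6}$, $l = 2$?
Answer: $20668 + i \sqrt{11} \approx 20668.0 + 3.3166 i$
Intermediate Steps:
$u{\left(o \right)} = \sqrt{-6 + o}$
$A{\left(T \right)} = \frac{T}{2}$ ($A{\left(T \right)} = \frac{T 1^{-1}}{2} = T 1 \cdot \frac{1}{2} = T \frac{1}{2} = \frac{T}{2}$)
$\left(\left(A{\left(6 \right)} - 2\right) \left(-2\right) 57 + u{\left(-5 \right)}\right) + 20782 = \left(\left(\frac{1}{2} \cdot 6 - 2\right) \left(-2\right) 57 + \sqrt{-6 - 5}\right) + 20782 = \left(\left(3 - 2\right) \left(-2\right) 57 + \sqrt{-11}\right) + 20782 = \left(1 \left(-2\right) 57 + i \sqrt{11}\right) + 20782 = \left(\left(-2\right) 57 + i \sqrt{11}\right) + 20782 = \left(-114 + i \sqrt{11}\right) + 20782 = 20668 + i \sqrt{11}$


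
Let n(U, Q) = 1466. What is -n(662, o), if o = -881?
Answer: -1466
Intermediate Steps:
-n(662, o) = -1*1466 = -1466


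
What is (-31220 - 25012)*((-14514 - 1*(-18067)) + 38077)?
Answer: -2340938160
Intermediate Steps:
(-31220 - 25012)*((-14514 - 1*(-18067)) + 38077) = -56232*((-14514 + 18067) + 38077) = -56232*(3553 + 38077) = -56232*41630 = -2340938160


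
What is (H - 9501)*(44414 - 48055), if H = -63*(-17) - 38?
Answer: 30831988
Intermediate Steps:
H = 1033 (H = 1071 - 38 = 1033)
(H - 9501)*(44414 - 48055) = (1033 - 9501)*(44414 - 48055) = -8468*(-3641) = 30831988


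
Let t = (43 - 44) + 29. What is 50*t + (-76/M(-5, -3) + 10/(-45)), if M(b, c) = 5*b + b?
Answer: 63104/45 ≈ 1402.3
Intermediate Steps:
M(b, c) = 6*b
t = 28 (t = -1 + 29 = 28)
50*t + (-76/M(-5, -3) + 10/(-45)) = 50*28 + (-76/(6*(-5)) + 10/(-45)) = 1400 + (-76/(-30) + 10*(-1/45)) = 1400 + (-76*(-1/30) - 2/9) = 1400 + (38/15 - 2/9) = 1400 + 104/45 = 63104/45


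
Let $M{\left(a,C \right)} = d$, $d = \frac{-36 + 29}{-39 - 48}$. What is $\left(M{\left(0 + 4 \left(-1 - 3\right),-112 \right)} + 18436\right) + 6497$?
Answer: $\frac{2169178}{87} \approx 24933.0$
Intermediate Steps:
$d = \frac{7}{87}$ ($d = - \frac{7}{-87} = \left(-7\right) \left(- \frac{1}{87}\right) = \frac{7}{87} \approx 0.08046$)
$M{\left(a,C \right)} = \frac{7}{87}$
$\left(M{\left(0 + 4 \left(-1 - 3\right),-112 \right)} + 18436\right) + 6497 = \left(\frac{7}{87} + 18436\right) + 6497 = \frac{1603939}{87} + 6497 = \frac{2169178}{87}$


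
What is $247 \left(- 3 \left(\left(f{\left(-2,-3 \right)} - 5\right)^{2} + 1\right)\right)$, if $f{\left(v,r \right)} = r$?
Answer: $-48165$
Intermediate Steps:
$247 \left(- 3 \left(\left(f{\left(-2,-3 \right)} - 5\right)^{2} + 1\right)\right) = 247 \left(- 3 \left(\left(-3 - 5\right)^{2} + 1\right)\right) = 247 \left(- 3 \left(\left(-8\right)^{2} + 1\right)\right) = 247 \left(- 3 \left(64 + 1\right)\right) = 247 \left(\left(-3\right) 65\right) = 247 \left(-195\right) = -48165$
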